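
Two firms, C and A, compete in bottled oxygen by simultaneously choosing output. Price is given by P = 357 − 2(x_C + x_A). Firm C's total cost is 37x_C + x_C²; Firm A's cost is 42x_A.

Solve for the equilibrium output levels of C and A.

Firm C's profit: π = x_C(357 − 2(x_C + x_A)) − 37x_C − x_C².
∂π/∂x_C = 320 − 6x_C − 2x_A = 0, so x_C = 160/3 − (1/3)x_A.
For A: ∂π/∂x_A = 315 − 4x_A − 2x_C = 0 ⇒ x_A = 78.75 − 0.5x_C.
Plugging x_A into C's best response: x_C = 160/3 − (1/3)(78.75 − 0.5x_C) ⇒ (5/6)x_C = 325/12, so x_C = 32.5.
Then x_A = 78.75 − 0.5·32.5 = 62.5.

32.5, 62.5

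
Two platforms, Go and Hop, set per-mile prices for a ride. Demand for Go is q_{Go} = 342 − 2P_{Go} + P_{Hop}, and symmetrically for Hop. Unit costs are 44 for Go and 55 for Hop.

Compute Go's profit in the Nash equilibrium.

Go's profit: π = (P_{Go} − 44)(342 − 2P_{Go} + P_{Hop}).
∂π/∂P_{Go} = 430 − 4P_{Go} + P_{Hop} = 0 ⇒ P_{Go} = 107.5 + 0.25P_{Hop}.
Similarly P_{Hop} = 113 + 0.25P_{Go}.
Substituting the second reaction function into the first: P_{Go} = 107.5 + 0.25(113 + 0.25P_{Go}), which gives 0.9375P_{Go} = 135.75 ⇒ P_{Go} = 144.8.
Then P_{Hop} = 113 + 0.25·144.8 = 149.2.
q_{Go} = 342 − 2·144.8 + 149.2 = 201.6.
Profit = (144.8 − 44)·201.6 = 20321.28.

20321.28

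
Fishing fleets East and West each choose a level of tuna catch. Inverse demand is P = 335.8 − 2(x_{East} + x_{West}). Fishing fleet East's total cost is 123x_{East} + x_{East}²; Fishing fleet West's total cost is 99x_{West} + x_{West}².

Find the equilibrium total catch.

56.2

Fishing fleet East's profit: π = x_{East}(335.8 − 2(x_{East} + x_{West})) − 123x_{East} − x_{East}².
∂π/∂x_{East} = 212.8 − 6x_{East} − 2x_{West} = 0, so x_{East} = 532/15 − (1/3)x_{West}.
By the same steps for West: x_{West} = 592/15 − (1/3)x_{East}.
Plugging x_{West} into East's best response: x_{East} = 532/15 − (1/3)(592/15 − (1/3)x_{East}) ⇒ (8/9)x_{East} = 1004/45, so x_{East} = 25.1.
Then x_{West} = 592/15 − (1/3)·25.1 = 31.1.
Total catch: 25.1 + 31.1 = 56.2.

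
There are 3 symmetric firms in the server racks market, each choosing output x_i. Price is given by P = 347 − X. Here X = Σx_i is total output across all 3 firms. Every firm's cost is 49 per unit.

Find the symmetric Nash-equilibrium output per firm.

A representative firm's profit is π_i = x_i(347 − X) − 49x_i, with X = x_i + Σ_{j≠i} x_j.
First-order condition: 298 − 2x_i − Σ_{j≠i} x_j = 0.
With identical firms, set every x_j = x: then 298 − 2x − 2x = 0, i.e. x = 298/4 = 74.5.

74.5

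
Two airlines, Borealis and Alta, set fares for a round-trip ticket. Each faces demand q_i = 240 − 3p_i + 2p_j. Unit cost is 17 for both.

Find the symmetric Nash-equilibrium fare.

Borealis's profit: π = (p_{Borealis} − 17)(240 − 3p_{Borealis} + 2p_{Alta}).
∂π/∂p_{Borealis} = 291 − 6p_{Borealis} + 2p_{Alta} = 0 ⇒ p_{Borealis} = 48.5 + (1/3)p_{Alta}.
The game is symmetric, so in equilibrium p_{Alta} = p_{Borealis}: the reaction function gives (2/3)p_{Borealis} = 48.5, hence p_{Borealis} = 72.75.

72.75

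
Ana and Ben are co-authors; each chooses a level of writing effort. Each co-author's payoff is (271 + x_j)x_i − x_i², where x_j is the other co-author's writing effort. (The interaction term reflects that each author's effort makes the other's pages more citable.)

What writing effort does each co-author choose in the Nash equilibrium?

271

Ana's payoff is (271 + x_B)x_A − x_A².
∂π/∂x_A = 271 + x_B − 2x_A = 0, so x_A = 135.5 + 0.5x_B.
Setting x_A = x_B in the reaction function: x_A = 135.5 + 0.5x_A, so x_A = 135.5 / 0.5 = 271.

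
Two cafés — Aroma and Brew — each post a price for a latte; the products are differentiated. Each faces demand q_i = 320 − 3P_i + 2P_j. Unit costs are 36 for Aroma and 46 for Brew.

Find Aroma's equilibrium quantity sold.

218.625

Aroma's profit: π = (P_{Aroma} − 36)(320 − 3P_{Aroma} + 2P_{Brew}).
∂π/∂P_{Aroma} = 428 − 6P_{Aroma} + 2P_{Brew} = 0 ⇒ P_{Aroma} = 214/3 + (1/3)P_{Brew}.
Similarly P_{Brew} = 229/3 + (1/3)P_{Aroma}.
Substituting the second reaction function into the first: P_{Aroma} = 214/3 + (1/3)(229/3 + (1/3)P_{Aroma}), which gives (8/9)P_{Aroma} = 871/9 ⇒ P_{Aroma} = 108.875.
Then P_{Brew} = 229/3 + (1/3)·108.875 = 112.625.
q_{Aroma} = 320 − 3·108.875 + 2·112.625 = 218.625.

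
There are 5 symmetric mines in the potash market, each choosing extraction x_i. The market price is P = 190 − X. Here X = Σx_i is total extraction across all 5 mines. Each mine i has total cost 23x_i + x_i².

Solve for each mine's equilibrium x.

20.875

A representative mine's profit is π_i = x_i(190 − X) − 23x_i − x_i², with X = x_i + Σ_{j≠i} x_j.
First-order condition: 167 − 4x_i − Σ_{j≠i} x_j = 0.
In a symmetric equilibrium every mine chooses the same x, so Σ_{j≠i} x_j = 4x. The condition becomes 167 − 8x = 0, giving x = 167/8 = 20.875.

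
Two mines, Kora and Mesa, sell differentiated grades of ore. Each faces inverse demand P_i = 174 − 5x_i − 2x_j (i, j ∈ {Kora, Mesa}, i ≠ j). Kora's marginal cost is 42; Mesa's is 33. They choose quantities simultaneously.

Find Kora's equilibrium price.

96.0625

Mine Kora's profit: π = x_{Kora}(174 − 5x_{Kora} − 2x_{Mesa}) − 42x_{Kora}.
∂π/∂x_{Kora} = 132 − 10x_{Kora} − 2x_{Mesa} = 0 ⇒ x_{Kora} = 13.2 − 0.2x_{Mesa}.
Similarly x_{Mesa} = 14.1 − 0.2x_{Kora}.
Plugging x_{Mesa} into Kora's best response: x_{Kora} = 13.2 − 0.2(14.1 − 0.2x_{Kora}) ⇒ 0.96x_{Kora} = 10.38, so x_{Kora} = 10.8125.
Then x_{Mesa} = 14.1 − 0.2·10.8125 = 11.9375.
P_{Kora} = 174 − 5·10.8125 − 2·11.9375 = 96.0625.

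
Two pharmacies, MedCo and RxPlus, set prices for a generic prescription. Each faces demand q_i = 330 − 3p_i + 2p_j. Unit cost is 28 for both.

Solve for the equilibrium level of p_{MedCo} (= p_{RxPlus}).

103.5

MedCo's profit: π = (p_{MedCo} − 28)(330 − 3p_{MedCo} + 2p_{RxPlus}).
∂π/∂p_{MedCo} = 414 − 6p_{MedCo} + 2p_{RxPlus} = 0 ⇒ p_{MedCo} = 69 + (1/3)p_{RxPlus}.
The game is symmetric, so in equilibrium p_{RxPlus} = p_{MedCo}: the reaction function gives (2/3)p_{MedCo} = 69, hence p_{MedCo} = 103.5.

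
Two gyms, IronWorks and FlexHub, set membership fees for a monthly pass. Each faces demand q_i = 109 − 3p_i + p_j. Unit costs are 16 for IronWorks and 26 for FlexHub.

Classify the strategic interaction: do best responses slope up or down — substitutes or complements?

strategic complements

IronWorks's profit: π = (p_{IronWorks} − 16)(109 − 3p_{IronWorks} + p_{FlexHub}).
∂π/∂p_{IronWorks} = 157 − 6p_{IronWorks} + p_{FlexHub} = 0 ⇒ p_{IronWorks} = 157/6 + (1/6)p_{FlexHub}.
The best-response slope dp_{IronWorks}/dp_{FlexHub} = 1/6 > 0: the reaction function is upward-sloping, so the choices are strategic complements.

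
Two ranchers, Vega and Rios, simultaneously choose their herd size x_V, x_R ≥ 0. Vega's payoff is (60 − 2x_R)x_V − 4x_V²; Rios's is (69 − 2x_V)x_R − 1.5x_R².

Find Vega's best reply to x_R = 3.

6.75

Expanding Vega's payoff: 60x_V − 2x_Rx_V − 4x_V².
∂π/∂x_V = 60 − 2x_R − 8x_V = 0, so x_V = 7.5 − 0.25x_R.
At x_R = 3: x_V = 7.5 − 0.25·3 = 6.75.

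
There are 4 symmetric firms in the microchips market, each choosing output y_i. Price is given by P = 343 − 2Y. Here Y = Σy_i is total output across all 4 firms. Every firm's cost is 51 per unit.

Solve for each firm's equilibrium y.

29.2

A representative firm's profit is π_i = y_i(343 − 2Y) − 51y_i, with Y = y_i + Σ_{j≠i} y_j.
First-order condition: 292 − 4y_i − 2Σ_{j≠i} y_j = 0.
Imposing symmetry (y_j = y for all j) turns Σ_{j≠i} y_j into 3y, so 292 = 10y and y = 29.2.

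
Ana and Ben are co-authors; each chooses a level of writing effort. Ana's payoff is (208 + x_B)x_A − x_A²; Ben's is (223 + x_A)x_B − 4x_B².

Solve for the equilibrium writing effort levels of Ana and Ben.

125.8, 43.6

Expanding Ana's payoff: 208x_A + x_Bx_A − x_A².
∂π/∂x_A = 208 + x_B − 2x_A = 0, so x_A = 104 + 0.5x_B.
Likewise for Ben: x_B = 27.875 + 0.125x_A.
Substituting the second reaction function into the first: x_A = 104 + 0.5(27.875 + 0.125x_A), which gives 0.9375x_A = 117.9375 ⇒ x_A = 125.8.
Then x_B = 27.875 + 0.125·125.8 = 43.6.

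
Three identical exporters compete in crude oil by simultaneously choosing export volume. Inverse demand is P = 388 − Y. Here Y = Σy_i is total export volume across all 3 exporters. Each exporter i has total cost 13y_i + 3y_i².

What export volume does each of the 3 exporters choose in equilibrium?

A representative exporter's profit is π_i = y_i(388 − Y) − 13y_i − 3y_i², with Y = y_i + Σ_{j≠i} y_j.
First-order condition: 375 − 8y_i − Σ_{j≠i} y_j = 0.
With identical exporters, set every y_j = y: then 375 − 8y − 2y = 0, i.e. y = 375/10 = 37.5.

37.5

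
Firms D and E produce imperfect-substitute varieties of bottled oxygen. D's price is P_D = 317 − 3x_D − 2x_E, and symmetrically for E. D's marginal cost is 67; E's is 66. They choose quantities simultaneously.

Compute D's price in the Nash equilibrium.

Firm D's profit: π = x_D(317 − 3x_D − 2x_E) − 67x_D.
∂π/∂x_D = 250 − 6x_D − 2x_E = 0 ⇒ x_D = 125/3 − (1/3)x_E.
Similarly x_E = 251/6 − (1/3)x_D.
Substituting the second reaction function into the first: x_D = 125/3 − (1/3)(251/6 − (1/3)x_D), which gives (8/9)x_D = 499/18 ⇒ x_D = 31.1875.
Then x_E = 251/6 − (1/3)·31.1875 = 31.4375.
P_D = 317 − 3·31.1875 − 2·31.4375 = 160.5625.

160.5625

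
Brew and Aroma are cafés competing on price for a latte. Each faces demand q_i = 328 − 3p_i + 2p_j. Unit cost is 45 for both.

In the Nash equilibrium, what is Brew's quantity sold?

Brew's profit: π = (p_{Brew} − 45)(328 − 3p_{Brew} + 2p_{Aroma}).
∂π/∂p_{Brew} = 463 − 6p_{Brew} + 2p_{Aroma} = 0 ⇒ p_{Brew} = 463/6 + (1/3)p_{Aroma}.
By symmetry p_{Aroma} = p_{Brew}; substituting into the reaction function, (2/3)p_{Brew} = 463/6 and p_{Brew} = 115.75.
q_{Brew} = 328 − 3·115.75 + 2·115.75 = 212.25.

212.25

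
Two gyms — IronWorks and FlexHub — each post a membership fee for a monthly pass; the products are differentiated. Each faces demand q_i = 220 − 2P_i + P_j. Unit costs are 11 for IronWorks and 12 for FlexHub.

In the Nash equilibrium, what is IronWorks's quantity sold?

IronWorks's profit: π = (P_{IronWorks} − 11)(220 − 2P_{IronWorks} + P_{FlexHub}).
∂π/∂P_{IronWorks} = 242 − 4P_{IronWorks} + P_{FlexHub} = 0 ⇒ P_{IronWorks} = 60.5 + 0.25P_{FlexHub}.
Similarly P_{FlexHub} = 61 + 0.25P_{IronWorks}.
Solving the two reaction functions simultaneously: (1 − (0.25)(0.25))P_{IronWorks} = 60.5 + 0.25·61, so 0.9375P_{IronWorks} = 75.75 and P_{IronWorks} = 80.8.
Then P_{FlexHub} = 61 + 0.25·80.8 = 81.2.
q_{IronWorks} = 220 − 2·80.8 + 81.2 = 139.6.

139.6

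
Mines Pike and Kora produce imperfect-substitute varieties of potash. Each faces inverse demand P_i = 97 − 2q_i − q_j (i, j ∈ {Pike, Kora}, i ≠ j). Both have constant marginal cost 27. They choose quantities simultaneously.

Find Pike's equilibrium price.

55

Mine Pike's profit: π = q_{Pike}(97 − 2q_{Pike} − q_{Kora}) − 27q_{Pike}.
∂π/∂q_{Pike} = 70 − 4q_{Pike} − q_{Kora} = 0 ⇒ q_{Pike} = 17.5 − 0.25q_{Kora}.
Setting q_{Pike} = q_{Kora} in the reaction function: q_{Pike} = 17.5 − 0.25q_{Pike}, so q_{Pike} = 17.5 / 1.25 = 14.
P_{Pike} = 97 − 2·14 − 14 = 55.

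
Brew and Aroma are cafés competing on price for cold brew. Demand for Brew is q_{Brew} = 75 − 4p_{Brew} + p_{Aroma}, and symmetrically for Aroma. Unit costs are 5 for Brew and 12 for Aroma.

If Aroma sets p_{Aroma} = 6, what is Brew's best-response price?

Brew's profit: π = (p_{Brew} − 5)(75 − 4p_{Brew} + p_{Aroma}).
∂π/∂p_{Brew} = 95 − 8p_{Brew} + p_{Aroma} = 0 ⇒ p_{Brew} = 11.875 + 0.125p_{Aroma}.
At p_{Aroma} = 6: p_{Brew} = 11.875 + 0.125·6 = 12.625.

12.625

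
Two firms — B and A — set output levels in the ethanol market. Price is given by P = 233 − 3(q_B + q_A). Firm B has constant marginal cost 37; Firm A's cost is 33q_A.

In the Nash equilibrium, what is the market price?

101

Firm B's profit: π = q_B(233 − 3(q_B + q_A)) − 37q_B.
∂π/∂q_B = 196 − 6q_B − 3q_A = 0, so q_B = 98/3 − 0.5q_A.
By the same steps for A: q_A = 100/3 − 0.5q_B.
Plugging q_A into B's best response: q_B = 98/3 − 0.5(100/3 − 0.5q_B) ⇒ 0.75q_B = 16, so q_B = 64/3.
Then q_A = 100/3 − 0.5·(64/3) = 68/3.
Equilibrium price: P = 233 − 3·44 = 101.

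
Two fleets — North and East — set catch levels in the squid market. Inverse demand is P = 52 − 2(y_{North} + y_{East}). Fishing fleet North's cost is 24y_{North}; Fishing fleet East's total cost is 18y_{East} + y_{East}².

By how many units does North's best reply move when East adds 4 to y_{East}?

-2

Fishing fleet North's profit: π = y_{North}(52 − 2(y_{North} + y_{East})) − 24y_{North}.
∂π/∂y_{North} = 28 − 4y_{North} − 2y_{East} = 0, so y_{North} = 7 − 0.5y_{East}.
The reaction-function slope is −0.5, so a 4-unit rise in y_{East} moves y_{North} by −0.5 × 4 = −2. North's best response falls — the actions are strategic substitutes.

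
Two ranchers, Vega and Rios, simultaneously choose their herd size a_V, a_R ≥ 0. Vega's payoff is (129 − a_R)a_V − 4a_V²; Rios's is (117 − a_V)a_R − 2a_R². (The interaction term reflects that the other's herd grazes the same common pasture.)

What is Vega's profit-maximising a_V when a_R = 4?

15.625

Expanding Vega's payoff: 129a_V − a_Ra_V − 4a_V².
∂π/∂a_V = 129 − a_R − 8a_V = 0, so a_V = 16.125 − 0.125a_R.
At a_R = 4: a_V = 16.125 − 0.125·4 = 15.625.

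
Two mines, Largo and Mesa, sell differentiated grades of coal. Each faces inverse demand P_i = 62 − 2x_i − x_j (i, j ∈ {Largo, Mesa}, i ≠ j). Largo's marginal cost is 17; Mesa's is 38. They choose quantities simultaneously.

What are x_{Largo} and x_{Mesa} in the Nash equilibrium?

10.4, 3.4

Mine Largo's profit: π = x_{Largo}(62 − 2x_{Largo} − x_{Mesa}) − 17x_{Largo}.
∂π/∂x_{Largo} = 45 − 4x_{Largo} − x_{Mesa} = 0 ⇒ x_{Largo} = 11.25 − 0.25x_{Mesa}.
Similarly x_{Mesa} = 6 − 0.25x_{Largo}.
Solving the two reaction functions simultaneously: (1 − (−0.25)(−0.25))x_{Largo} = 11.25 − 0.25·6, so 0.9375x_{Largo} = 9.75 and x_{Largo} = 10.4.
Then x_{Mesa} = 6 − 0.25·10.4 = 3.4.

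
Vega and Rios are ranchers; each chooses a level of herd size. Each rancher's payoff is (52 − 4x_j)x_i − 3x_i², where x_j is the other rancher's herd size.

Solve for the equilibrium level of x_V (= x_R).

5.2

Vega's payoff is (52 − 4x_R)x_V − 3x_V².
∂π/∂x_V = 52 − 4x_R − 6x_V = 0, so x_V = 26/3 − (2/3)x_R.
Setting x_V = x_R in the reaction function: x_V = 26/3 − (2/3)x_V, so x_V = (26/3) / (5/3) = 5.2.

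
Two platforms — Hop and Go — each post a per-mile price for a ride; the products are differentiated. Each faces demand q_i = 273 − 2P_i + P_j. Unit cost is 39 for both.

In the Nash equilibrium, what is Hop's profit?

12168

Hop's profit: π = (P_{Hop} − 39)(273 − 2P_{Hop} + P_{Go}).
∂π/∂P_{Hop} = 351 − 4P_{Hop} + P_{Go} = 0 ⇒ P_{Hop} = 87.75 + 0.25P_{Go}.
By symmetry P_{Go} = P_{Hop}; substituting into the reaction function, 0.75P_{Hop} = 87.75 and P_{Hop} = 117.
q_{Hop} = 273 − 2·117 + 117 = 156.
Profit = (117 − 39)·156 = 12168.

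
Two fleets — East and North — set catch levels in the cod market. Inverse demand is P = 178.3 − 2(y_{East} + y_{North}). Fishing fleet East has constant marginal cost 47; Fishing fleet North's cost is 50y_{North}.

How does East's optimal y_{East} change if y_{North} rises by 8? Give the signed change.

Fishing fleet East's profit: π = y_{East}(178.3 − 2(y_{East} + y_{North})) − 47y_{East}.
∂π/∂y_{East} = 131.3 − 4y_{East} − 2y_{North} = 0, so y_{East} = 32.825 − 0.5y_{North}.
The reaction-function slope is −0.5, so an 8-unit rise in y_{North} moves y_{East} by −0.5 × 8 = −4. East's best response falls — the actions are strategic substitutes.

-4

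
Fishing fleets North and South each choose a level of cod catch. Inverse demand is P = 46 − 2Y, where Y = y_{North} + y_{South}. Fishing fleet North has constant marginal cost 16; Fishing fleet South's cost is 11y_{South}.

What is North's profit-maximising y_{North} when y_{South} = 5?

Fishing fleet North's profit: π = y_{North}(46 − 2(y_{North} + y_{South})) − 16y_{North}.
∂π/∂y_{North} = 30 − 4y_{North} − 2y_{South} = 0, so y_{North} = 7.5 − 0.5y_{South}.
At y_{South} = 5: y_{North} = 7.5 − 0.5·5 = 5.

5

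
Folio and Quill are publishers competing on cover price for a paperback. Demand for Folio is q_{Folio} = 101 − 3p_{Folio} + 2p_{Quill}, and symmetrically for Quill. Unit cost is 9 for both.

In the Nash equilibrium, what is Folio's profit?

Folio's profit: π = (p_{Folio} − 9)(101 − 3p_{Folio} + 2p_{Quill}).
∂π/∂p_{Folio} = 128 − 6p_{Folio} + 2p_{Quill} = 0 ⇒ p_{Folio} = 64/3 + (1/3)p_{Quill}.
The game is symmetric, so in equilibrium p_{Quill} = p_{Folio}: the reaction function gives (2/3)p_{Folio} = 64/3, hence p_{Folio} = 32.
q_{Folio} = 101 − 3·32 + 2·32 = 69.
Profit = (32 − 9)·69 = 1587.

1587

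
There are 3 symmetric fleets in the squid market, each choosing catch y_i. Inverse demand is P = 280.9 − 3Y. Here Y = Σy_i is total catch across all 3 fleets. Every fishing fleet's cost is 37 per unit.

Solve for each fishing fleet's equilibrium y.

A representative fishing fleet's profit is π_i = y_i(280.9 − 3Y) − 37y_i, with Y = y_i + Σ_{j≠i} y_j.
First-order condition: 243.9 − 6y_i − 3Σ_{j≠i} y_j = 0.
In a symmetric equilibrium every fishing fleet chooses the same y, so Σ_{j≠i} y_j = 2y. The condition becomes 243.9 − 12y = 0, giving y = 243.9/12 = 20.325.

20.325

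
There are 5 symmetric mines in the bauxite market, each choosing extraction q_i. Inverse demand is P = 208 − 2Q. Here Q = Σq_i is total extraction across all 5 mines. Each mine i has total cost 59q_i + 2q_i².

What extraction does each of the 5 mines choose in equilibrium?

9.3125

A representative mine's profit is π_i = q_i(208 − 2Q) − 59q_i − 2q_i², with Q = q_i + Σ_{j≠i} q_j.
First-order condition: 149 − 8q_i − 2Σ_{j≠i} q_j = 0.
With identical mines, set every q_j = q: then 149 − 8q − 8q = 0, i.e. q = 149/16 = 9.3125.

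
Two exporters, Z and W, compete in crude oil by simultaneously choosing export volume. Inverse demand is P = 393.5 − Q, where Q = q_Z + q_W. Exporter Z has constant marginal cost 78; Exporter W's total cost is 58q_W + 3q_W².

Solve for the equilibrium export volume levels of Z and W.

Exporter Z's profit: π = q_Z(393.5 − (q_Z + q_W)) − 78q_Z.
∂π/∂q_Z = 315.5 − 2q_Z − q_W = 0, so q_Z = 157.75 − 0.5q_W.
For W: ∂π/∂q_W = 335.5 − 8q_W − q_Z = 0 ⇒ q_W = 41.9375 − 0.125q_Z.
Substituting the second reaction function into the first: q_Z = 157.75 − 0.5(41.9375 − 0.125q_Z), which gives 0.9375q_Z = 4377/32 ⇒ q_Z = 145.9.
Then q_W = 41.9375 − 0.125·145.9 = 23.7.

145.9, 23.7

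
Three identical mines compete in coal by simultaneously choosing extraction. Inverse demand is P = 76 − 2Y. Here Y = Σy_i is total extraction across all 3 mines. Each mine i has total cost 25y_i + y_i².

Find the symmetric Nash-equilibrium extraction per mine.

5.1

A representative mine's profit is π_i = y_i(76 − 2Y) − 25y_i − y_i², with Y = y_i + Σ_{j≠i} y_j.
First-order condition: 51 − 6y_i − 2Σ_{j≠i} y_j = 0.
With identical mines, set every y_j = y: then 51 − 6y − 4y = 0, i.e. y = 51/10 = 5.1.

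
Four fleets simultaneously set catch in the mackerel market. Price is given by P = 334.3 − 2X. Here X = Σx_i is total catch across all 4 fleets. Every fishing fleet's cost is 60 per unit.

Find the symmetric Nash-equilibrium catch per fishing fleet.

27.43

A representative fishing fleet's profit is π_i = x_i(334.3 − 2X) − 60x_i, with X = x_i + Σ_{j≠i} x_j.
First-order condition: 274.3 − 4x_i − 2Σ_{j≠i} x_j = 0.
With identical fishing fleets, set every x_j = x: then 274.3 − 4x − 6x = 0, i.e. x = 274.3/10 = 27.43.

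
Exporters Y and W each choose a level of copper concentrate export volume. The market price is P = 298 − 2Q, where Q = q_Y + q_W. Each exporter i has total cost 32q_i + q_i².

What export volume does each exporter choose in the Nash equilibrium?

Exporter Y's profit: π = q_Y(298 − 2(q_Y + q_W)) − 32q_Y − q_Y².
∂π/∂q_Y = 266 − 6q_Y − 2q_W = 0, so q_Y = 133/3 − (1/3)q_W.
The game is symmetric, so in equilibrium q_W = q_Y: the reaction function gives (4/3)q_Y = 133/3, hence q_Y = 33.25.

33.25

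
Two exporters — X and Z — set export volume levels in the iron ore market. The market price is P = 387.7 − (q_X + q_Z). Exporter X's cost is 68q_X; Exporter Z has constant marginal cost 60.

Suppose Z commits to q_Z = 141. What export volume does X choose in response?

Exporter X's profit: π = q_X(387.7 − (q_X + q_Z)) − 68q_X.
∂π/∂q_X = 319.7 − 2q_X − q_Z = 0, so q_X = 159.85 − 0.5q_Z.
At q_Z = 141: q_X = 159.85 − 0.5·141 = 89.35.

89.35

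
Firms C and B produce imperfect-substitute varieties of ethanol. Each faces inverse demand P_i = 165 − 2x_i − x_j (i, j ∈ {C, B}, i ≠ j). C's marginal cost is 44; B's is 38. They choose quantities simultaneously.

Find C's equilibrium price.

91.6

Firm C's profit: π = x_C(165 − 2x_C − x_B) − 44x_C.
∂π/∂x_C = 121 − 4x_C − x_B = 0 ⇒ x_C = 30.25 − 0.25x_B.
Similarly x_B = 31.75 − 0.25x_C.
Plugging x_B into C's best response: x_C = 30.25 − 0.25(31.75 − 0.25x_C) ⇒ 0.9375x_C = 22.3125, so x_C = 23.8.
Then x_B = 31.75 − 0.25·23.8 = 25.8.
P_C = 165 − 2·23.8 − 25.8 = 91.6.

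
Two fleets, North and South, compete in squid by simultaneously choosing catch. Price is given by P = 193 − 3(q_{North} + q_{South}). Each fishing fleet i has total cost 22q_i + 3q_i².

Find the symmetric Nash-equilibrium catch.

Fishing fleet North's profit: π = q_{North}(193 − 3(q_{North} + q_{South})) − 22q_{North} − 3q_{North}².
∂π/∂q_{North} = 171 − 12q_{North} − 3q_{South} = 0, so q_{North} = 14.25 − 0.25q_{South}.
The game is symmetric, so in equilibrium q_{South} = q_{North}: the reaction function gives 1.25q_{North} = 14.25, hence q_{North} = 11.4.

11.4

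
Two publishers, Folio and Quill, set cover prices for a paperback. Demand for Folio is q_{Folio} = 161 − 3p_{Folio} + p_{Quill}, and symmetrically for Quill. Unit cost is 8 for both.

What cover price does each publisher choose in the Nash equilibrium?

Folio's profit: π = (p_{Folio} − 8)(161 − 3p_{Folio} + p_{Quill}).
∂π/∂p_{Folio} = 185 − 6p_{Folio} + p_{Quill} = 0 ⇒ p_{Folio} = 185/6 + (1/6)p_{Quill}.
Setting p_{Folio} = p_{Quill} in the reaction function: p_{Folio} = 185/6 + (1/6)p_{Folio}, so p_{Folio} = (185/6) / (5/6) = 37.

37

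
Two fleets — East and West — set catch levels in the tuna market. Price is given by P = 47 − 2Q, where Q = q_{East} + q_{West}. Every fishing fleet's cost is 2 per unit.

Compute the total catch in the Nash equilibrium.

Fishing fleet East's profit: π = q_{East}(47 − 2(q_{East} + q_{West})) − 2q_{East}.
∂π/∂q_{East} = 45 − 4q_{East} − 2q_{West} = 0, so q_{East} = 11.25 − 0.5q_{West}.
By symmetry q_{West} = q_{East}; substituting into the reaction function, 1.5q_{East} = 11.25 and q_{East} = 7.5.
Total catch: 7.5 + 7.5 = 15.

15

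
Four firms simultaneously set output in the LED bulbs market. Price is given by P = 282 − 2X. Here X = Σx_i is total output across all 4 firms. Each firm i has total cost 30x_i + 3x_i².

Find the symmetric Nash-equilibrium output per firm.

15.75

A representative firm's profit is π_i = x_i(282 − 2X) − 30x_i − 3x_i², with X = x_i + Σ_{j≠i} x_j.
First-order condition: 252 − 10x_i − 2Σ_{j≠i} x_j = 0.
Imposing symmetry (x_j = x for all j) turns Σ_{j≠i} x_j into 3x, so 252 = 16x and x = 15.75.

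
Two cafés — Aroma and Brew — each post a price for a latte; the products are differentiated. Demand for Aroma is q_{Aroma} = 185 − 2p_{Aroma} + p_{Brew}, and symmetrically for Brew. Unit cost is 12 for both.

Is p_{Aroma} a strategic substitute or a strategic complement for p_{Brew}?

Aroma's profit: π = (p_{Aroma} − 12)(185 − 2p_{Aroma} + p_{Brew}).
∂π/∂p_{Aroma} = 209 − 4p_{Aroma} + p_{Brew} = 0 ⇒ p_{Aroma} = 52.25 + 0.25p_{Brew}.
The best-response slope dp_{Aroma}/dp_{Brew} = 0.25 > 0: the reaction function is upward-sloping, so the choices are strategic complements.

strategic complements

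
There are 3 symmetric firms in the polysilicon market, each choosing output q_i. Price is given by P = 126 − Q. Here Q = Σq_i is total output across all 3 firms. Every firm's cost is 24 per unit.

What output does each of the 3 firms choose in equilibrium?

25.5

A representative firm's profit is π_i = q_i(126 − Q) − 24q_i, with Q = q_i + Σ_{j≠i} q_j.
First-order condition: 102 − 2q_i − Σ_{j≠i} q_j = 0.
With identical firms, set every q_j = q: then 102 − 2q − 2q = 0, i.e. q = 102/4 = 25.5.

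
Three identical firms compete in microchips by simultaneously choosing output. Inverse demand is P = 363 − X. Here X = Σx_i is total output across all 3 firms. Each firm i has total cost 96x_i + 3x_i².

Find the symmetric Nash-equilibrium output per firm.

A representative firm's profit is π_i = x_i(363 − X) − 96x_i − 3x_i², with X = x_i + Σ_{j≠i} x_j.
First-order condition: 267 − 8x_i − Σ_{j≠i} x_j = 0.
With identical firms, set every x_j = x: then 267 − 8x − 2x = 0, i.e. x = 267/10 = 26.7.

26.7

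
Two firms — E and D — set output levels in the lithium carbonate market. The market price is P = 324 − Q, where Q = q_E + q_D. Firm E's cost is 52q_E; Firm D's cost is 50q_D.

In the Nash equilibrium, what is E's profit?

Firm E's profit: π = q_E(324 − (q_E + q_D)) − 52q_E.
∂π/∂q_E = 272 − 2q_E − q_D = 0, so q_E = 136 − 0.5q_D.
By the same steps for D: q_D = 137 − 0.5q_E.
Substituting the second reaction function into the first: q_E = 136 − 0.5(137 − 0.5q_E), which gives 0.75q_E = 67.5 ⇒ q_E = 90.
Then q_D = 137 − 0.5·90 = 92.
Price P = 324 − 182 = 142.
E's profit: (142 − 52)·90 = 8100.

8100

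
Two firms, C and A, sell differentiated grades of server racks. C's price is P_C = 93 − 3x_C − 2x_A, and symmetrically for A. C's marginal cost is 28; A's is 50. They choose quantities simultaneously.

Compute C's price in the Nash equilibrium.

Firm C's profit: π = x_C(93 − 3x_C − 2x_A) − 28x_C.
∂π/∂x_C = 65 − 6x_C − 2x_A = 0 ⇒ x_C = 65/6 − (1/3)x_A.
Similarly x_A = 43/6 − (1/3)x_C.
Plugging x_A into C's best response: x_C = 65/6 − (1/3)(43/6 − (1/3)x_C) ⇒ (8/9)x_C = 76/9, so x_C = 9.5.
Then x_A = 43/6 − (1/3)·9.5 = 4.
P_C = 93 − 3·9.5 − 2·4 = 56.5.

56.5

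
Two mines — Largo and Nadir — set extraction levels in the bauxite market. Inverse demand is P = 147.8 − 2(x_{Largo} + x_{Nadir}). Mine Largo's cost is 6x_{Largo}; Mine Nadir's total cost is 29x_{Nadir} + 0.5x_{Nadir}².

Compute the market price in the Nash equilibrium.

Mine Largo's profit: π = x_{Largo}(147.8 − 2(x_{Largo} + x_{Nadir})) − 6x_{Largo}.
∂π/∂x_{Largo} = 141.8 − 4x_{Largo} − 2x_{Nadir} = 0, so x_{Largo} = 35.45 − 0.5x_{Nadir}.
For Nadir: ∂π/∂x_{Nadir} = 118.8 − 5x_{Nadir} − 2x_{Largo} = 0 ⇒ x_{Nadir} = 23.76 − 0.4x_{Largo}.
Solving the two reaction functions simultaneously: (1 − (−0.5)(−0.4))x_{Largo} = 35.45 − 0.5·23.76, so 0.8x_{Largo} = 23.57 and x_{Largo} = 29.4625.
Then x_{Nadir} = 23.76 − 0.4·29.4625 = 11.975.
Equilibrium price: P = 147.8 − 2·41.4375 = 64.925.

64.925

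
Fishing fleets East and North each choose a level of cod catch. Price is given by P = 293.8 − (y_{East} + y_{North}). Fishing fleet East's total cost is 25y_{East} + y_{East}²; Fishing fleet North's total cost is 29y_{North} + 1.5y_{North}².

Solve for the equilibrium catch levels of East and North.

56.8, 41.6

Fishing fleet East's profit: π = y_{East}(293.8 − (y_{East} + y_{North})) − 25y_{East} − y_{East}².
∂π/∂y_{East} = 268.8 − 4y_{East} − y_{North} = 0, so y_{East} = 67.2 − 0.25y_{North}.
For North: ∂π/∂y_{North} = 264.8 − 5y_{North} − y_{East} = 0 ⇒ y_{North} = 52.96 − 0.2y_{East}.
Solving the two reaction functions simultaneously: (1 − (−0.25)(−0.2))y_{East} = 67.2 − 0.25·52.96, so 0.95y_{East} = 53.96 and y_{East} = 56.8.
Then y_{North} = 52.96 − 0.2·56.8 = 41.6.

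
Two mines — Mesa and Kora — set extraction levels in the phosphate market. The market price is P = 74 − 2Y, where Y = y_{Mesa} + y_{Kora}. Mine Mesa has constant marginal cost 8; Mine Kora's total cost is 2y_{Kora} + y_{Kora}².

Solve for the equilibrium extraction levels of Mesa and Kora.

Mine Mesa's profit: π = y_{Mesa}(74 − 2(y_{Mesa} + y_{Kora})) − 8y_{Mesa}.
∂π/∂y_{Mesa} = 66 − 4y_{Mesa} − 2y_{Kora} = 0, so y_{Mesa} = 16.5 − 0.5y_{Kora}.
For Kora: ∂π/∂y_{Kora} = 72 − 6y_{Kora} − 2y_{Mesa} = 0 ⇒ y_{Kora} = 12 − (1/3)y_{Mesa}.
Substituting the second reaction function into the first: y_{Mesa} = 16.5 − 0.5(12 − (1/3)y_{Mesa}), which gives (5/6)y_{Mesa} = 10.5 ⇒ y_{Mesa} = 12.6.
Then y_{Kora} = 12 − (1/3)·12.6 = 7.8.

12.6, 7.8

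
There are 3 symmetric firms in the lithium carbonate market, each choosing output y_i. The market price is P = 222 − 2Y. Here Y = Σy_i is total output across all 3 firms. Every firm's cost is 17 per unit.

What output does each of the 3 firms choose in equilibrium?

A representative firm's profit is π_i = y_i(222 − 2Y) − 17y_i, with Y = y_i + Σ_{j≠i} y_j.
First-order condition: 205 − 4y_i − 2Σ_{j≠i} y_j = 0.
Imposing symmetry (y_j = y for all j) turns Σ_{j≠i} y_j into 2y, so 205 = 8y and y = 25.625.

25.625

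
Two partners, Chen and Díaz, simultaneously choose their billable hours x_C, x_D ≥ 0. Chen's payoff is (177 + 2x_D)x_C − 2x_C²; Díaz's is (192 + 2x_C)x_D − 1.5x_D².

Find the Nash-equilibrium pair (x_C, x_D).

114.375, 140.25

Expanding Chen's payoff: 177x_C + 2x_Dx_C − 2x_C².
∂π/∂x_C = 177 + 2x_D − 4x_C = 0, so x_C = 44.25 + 0.5x_D.
Likewise for Díaz: x_D = 64 + (2/3)x_C.
Substituting the second reaction function into the first: x_C = 44.25 + 0.5(64 + (2/3)x_C), which gives (2/3)x_C = 76.25 ⇒ x_C = 114.375.
Then x_D = 64 + (2/3)·114.375 = 140.25.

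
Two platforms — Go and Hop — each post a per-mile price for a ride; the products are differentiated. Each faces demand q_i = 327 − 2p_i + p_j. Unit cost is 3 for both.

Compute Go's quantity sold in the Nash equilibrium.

216

Go's profit: π = (p_{Go} − 3)(327 − 2p_{Go} + p_{Hop}).
∂π/∂p_{Go} = 333 − 4p_{Go} + p_{Hop} = 0 ⇒ p_{Go} = 83.25 + 0.25p_{Hop}.
Setting p_{Go} = p_{Hop} in the reaction function: p_{Go} = 83.25 + 0.25p_{Go}, so p_{Go} = 83.25 / 0.75 = 111.
q_{Go} = 327 − 2·111 + 111 = 216.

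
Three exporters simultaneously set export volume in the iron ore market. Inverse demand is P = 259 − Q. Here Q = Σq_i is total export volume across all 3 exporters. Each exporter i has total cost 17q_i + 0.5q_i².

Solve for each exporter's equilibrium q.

A representative exporter's profit is π_i = q_i(259 − Q) − 17q_i − 0.5q_i², with Q = q_i + Σ_{j≠i} q_j.
First-order condition: 242 − 3q_i − Σ_{j≠i} q_j = 0.
Imposing symmetry (q_j = q for all j) turns Σ_{j≠i} q_j into 2q, so 242 = 5q and q = 48.4.

48.4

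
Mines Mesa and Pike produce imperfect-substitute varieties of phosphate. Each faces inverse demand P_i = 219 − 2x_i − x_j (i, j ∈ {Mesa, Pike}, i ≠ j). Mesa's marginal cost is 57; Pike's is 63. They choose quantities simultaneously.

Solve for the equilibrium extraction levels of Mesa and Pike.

Mine Mesa's profit: π = x_{Mesa}(219 − 2x_{Mesa} − x_{Pike}) − 57x_{Mesa}.
∂π/∂x_{Mesa} = 162 − 4x_{Mesa} − x_{Pike} = 0 ⇒ x_{Mesa} = 40.5 − 0.25x_{Pike}.
Similarly x_{Pike} = 39 − 0.25x_{Mesa}.
Substituting the second reaction function into the first: x_{Mesa} = 40.5 − 0.25(39 − 0.25x_{Mesa}), which gives 0.9375x_{Mesa} = 30.75 ⇒ x_{Mesa} = 32.8.
Then x_{Pike} = 39 − 0.25·32.8 = 30.8.

32.8, 30.8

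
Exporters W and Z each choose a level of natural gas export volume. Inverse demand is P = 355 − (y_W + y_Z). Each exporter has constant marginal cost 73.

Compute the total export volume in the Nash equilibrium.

Exporter W's profit: π = y_W(355 − (y_W + y_Z)) − 73y_W.
∂π/∂y_W = 282 − 2y_W − y_Z = 0, so y_W = 141 − 0.5y_Z.
Setting y_W = y_Z in the reaction function: y_W = 141 − 0.5y_W, so y_W = 141 / 1.5 = 94.
Total export volume: 94 + 94 = 188.

188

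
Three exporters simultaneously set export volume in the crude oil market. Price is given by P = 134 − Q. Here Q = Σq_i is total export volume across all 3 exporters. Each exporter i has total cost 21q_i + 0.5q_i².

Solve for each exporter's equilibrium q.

22.6

A representative exporter's profit is π_i = q_i(134 − Q) − 21q_i − 0.5q_i², with Q = q_i + Σ_{j≠i} q_j.
First-order condition: 113 − 3q_i − Σ_{j≠i} q_j = 0.
In a symmetric equilibrium every exporter chooses the same q, so Σ_{j≠i} q_j = 2q. The condition becomes 113 − 5q = 0, giving q = 113/5 = 22.6.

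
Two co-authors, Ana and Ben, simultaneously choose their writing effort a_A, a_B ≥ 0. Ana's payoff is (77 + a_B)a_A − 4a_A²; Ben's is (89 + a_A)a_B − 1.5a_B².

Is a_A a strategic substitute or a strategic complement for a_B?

strategic complements

Expanding Ana's payoff: 77a_A + a_Ba_A − 4a_A².
∂π/∂a_A = 77 + a_B − 8a_A = 0, so a_A = 9.625 + 0.125a_B.
The best-response slope da_A/da_B = 0.125 > 0: the reaction function is upward-sloping, so the choices are strategic complements.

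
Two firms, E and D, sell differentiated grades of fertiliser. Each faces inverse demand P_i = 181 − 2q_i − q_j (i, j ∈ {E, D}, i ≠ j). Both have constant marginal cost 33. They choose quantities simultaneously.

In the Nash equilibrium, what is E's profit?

1752.32

Firm E's profit: π = q_E(181 − 2q_E − q_D) − 33q_E.
∂π/∂q_E = 148 − 4q_E − q_D = 0 ⇒ q_E = 37 − 0.25q_D.
By symmetry q_D = q_E; substituting into the reaction function, 1.25q_E = 37 and q_E = 29.6.
P_E = 181 − 2·29.6 − 29.6 = 92.2.
Profit = (92.2 − 33)·29.6 = 1752.32.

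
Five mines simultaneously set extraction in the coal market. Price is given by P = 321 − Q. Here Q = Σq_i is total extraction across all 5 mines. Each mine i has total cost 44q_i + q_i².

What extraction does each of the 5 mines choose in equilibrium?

A representative mine's profit is π_i = q_i(321 − Q) − 44q_i − q_i², with Q = q_i + Σ_{j≠i} q_j.
First-order condition: 277 − 4q_i − Σ_{j≠i} q_j = 0.
Imposing symmetry (q_j = q for all j) turns Σ_{j≠i} q_j into 4q, so 277 = 8q and q = 34.625.

34.625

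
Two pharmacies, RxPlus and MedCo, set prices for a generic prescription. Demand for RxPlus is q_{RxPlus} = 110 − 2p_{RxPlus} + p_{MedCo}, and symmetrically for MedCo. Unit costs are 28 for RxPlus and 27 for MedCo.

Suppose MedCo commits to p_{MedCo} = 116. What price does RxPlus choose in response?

70.5

RxPlus's profit: π = (p_{RxPlus} − 28)(110 − 2p_{RxPlus} + p_{MedCo}).
∂π/∂p_{RxPlus} = 166 − 4p_{RxPlus} + p_{MedCo} = 0 ⇒ p_{RxPlus} = 41.5 + 0.25p_{MedCo}.
At p_{MedCo} = 116: p_{RxPlus} = 41.5 + 0.25·116 = 70.5.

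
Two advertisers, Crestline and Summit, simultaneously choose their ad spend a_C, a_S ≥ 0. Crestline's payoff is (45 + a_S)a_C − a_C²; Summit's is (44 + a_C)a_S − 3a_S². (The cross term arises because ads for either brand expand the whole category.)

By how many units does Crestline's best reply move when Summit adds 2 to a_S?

1

Expanding Crestline's payoff: 45a_C + a_Sa_C − a_C².
∂π/∂a_C = 45 + a_S − 2a_C = 0, so a_C = 22.5 + 0.5a_S.
The reaction-function slope is 0.5, so a 2-unit rise in a_S moves a_C by 0.5 × 2 = 1. Crestline's best response rises — the actions are strategic complements.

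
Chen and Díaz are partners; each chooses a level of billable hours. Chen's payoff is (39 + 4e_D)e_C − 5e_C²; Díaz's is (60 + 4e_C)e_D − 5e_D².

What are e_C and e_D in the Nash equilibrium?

7.5, 9

Expanding Chen's payoff: 39e_C + 4e_De_C − 5e_C².
∂π/∂e_C = 39 + 4e_D − 10e_C = 0, so e_C = 3.9 + 0.4e_D.
Likewise for Díaz: e_D = 6 + 0.4e_C.
Plugging e_D into Chen's best response: e_C = 3.9 + 0.4(6 + 0.4e_C) ⇒ 0.84e_C = 6.3, so e_C = 7.5.
Then e_D = 6 + 0.4·7.5 = 9.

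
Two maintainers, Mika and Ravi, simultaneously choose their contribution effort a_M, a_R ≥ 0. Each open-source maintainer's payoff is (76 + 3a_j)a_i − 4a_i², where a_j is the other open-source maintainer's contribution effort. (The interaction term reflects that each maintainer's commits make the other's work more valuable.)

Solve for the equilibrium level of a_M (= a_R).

Mika's payoff is (76 + 3a_R)a_M − 4a_M².
∂π/∂a_M = 76 + 3a_R − 8a_M = 0, so a_M = 9.5 + 0.375a_R.
By symmetry a_R = a_M; substituting into the reaction function, 0.625a_M = 9.5 and a_M = 15.2.

15.2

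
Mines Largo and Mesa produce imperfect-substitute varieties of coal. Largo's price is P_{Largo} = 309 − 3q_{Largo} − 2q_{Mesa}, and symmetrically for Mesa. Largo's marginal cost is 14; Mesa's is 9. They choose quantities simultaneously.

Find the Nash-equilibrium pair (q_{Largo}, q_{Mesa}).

Mine Largo's profit: π = q_{Largo}(309 − 3q_{Largo} − 2q_{Mesa}) − 14q_{Largo}.
∂π/∂q_{Largo} = 295 − 6q_{Largo} − 2q_{Mesa} = 0 ⇒ q_{Largo} = 295/6 − (1/3)q_{Mesa}.
Similarly q_{Mesa} = 50 − (1/3)q_{Largo}.
Plugging q_{Mesa} into Largo's best response: q_{Largo} = 295/6 − (1/3)(50 − (1/3)q_{Largo}) ⇒ (8/9)q_{Largo} = 32.5, so q_{Largo} = 36.5625.
Then q_{Mesa} = 50 − (1/3)·36.5625 = 37.8125.

36.5625, 37.8125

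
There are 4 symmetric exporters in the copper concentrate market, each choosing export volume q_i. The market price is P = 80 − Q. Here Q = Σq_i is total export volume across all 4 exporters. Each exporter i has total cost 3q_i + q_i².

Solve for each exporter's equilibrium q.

A representative exporter's profit is π_i = q_i(80 − Q) − 3q_i − q_i², with Q = q_i + Σ_{j≠i} q_j.
First-order condition: 77 − 4q_i − Σ_{j≠i} q_j = 0.
In a symmetric equilibrium every exporter chooses the same q, so Σ_{j≠i} q_j = 3q. The condition becomes 77 − 7q = 0, giving q = 77/7 = 11.

11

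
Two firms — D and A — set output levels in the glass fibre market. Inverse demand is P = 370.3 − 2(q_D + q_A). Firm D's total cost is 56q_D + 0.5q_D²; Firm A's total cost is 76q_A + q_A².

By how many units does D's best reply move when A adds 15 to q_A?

Firm D's profit: π = q_D(370.3 − 2(q_D + q_A)) − 56q_D − 0.5q_D².
∂π/∂q_D = 314.3 − 5q_D − 2q_A = 0, so q_D = 62.86 − 0.4q_A.
The reaction-function slope is −0.4, so a 15-unit rise in q_A moves q_D by −0.4 × 15 = −6. D's best response falls — the actions are strategic substitutes.

-6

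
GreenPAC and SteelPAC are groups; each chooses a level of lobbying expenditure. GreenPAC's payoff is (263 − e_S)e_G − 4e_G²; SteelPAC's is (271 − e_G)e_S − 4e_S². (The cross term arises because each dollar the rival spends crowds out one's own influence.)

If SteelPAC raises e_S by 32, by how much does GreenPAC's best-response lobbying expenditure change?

Expanding GreenPAC's payoff: 263e_G − e_Se_G − 4e_G².
∂π/∂e_G = 263 − e_S − 8e_G = 0, so e_G = 32.875 − 0.125e_S.
The reaction-function slope is −0.125, so a 32-unit rise in e_S moves e_G by −0.125 × 32 = −4. GreenPAC's best response falls — the actions are strategic substitutes.

-4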